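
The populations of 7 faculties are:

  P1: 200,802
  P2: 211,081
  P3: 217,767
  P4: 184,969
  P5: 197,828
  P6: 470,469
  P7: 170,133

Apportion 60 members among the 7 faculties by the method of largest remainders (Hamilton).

P1 7, P2 8, P3 8, P4 7, P5 7, P6 17, P7 6

The standard divisor is 1653049/60 ≈ 27550.817.
Standard quotas: P1 7.2884, P2 7.6615, P3 7.9042, P4 6.7137, P5 7.1805, P6 17.0764, P7 6.1752.
Lower quotas: P1 7, P2 7, P3 7, P4 6, P5 7, P6 17, P7 6 (sum 57, leaving 3 seats).
Remainders in descending order: P3 0.9042, P4 0.7137, P2 0.6615, P1 0.2884, P5 0.1805, P7 0.1752, P6 0.0764.
The surplus seats go to P3, P4, P2.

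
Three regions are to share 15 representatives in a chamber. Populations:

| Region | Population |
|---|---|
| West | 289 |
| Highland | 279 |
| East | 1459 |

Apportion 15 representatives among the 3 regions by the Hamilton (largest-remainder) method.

West: 2, Highland: 2, East: 11

The standard divisor is 2027/15 ≈ 135.133.
Standard quotas: West 2.139, Highland 2.065, East 10.797.
Lower quotas: West 2, Highland 2, East 10 (sum 14, leaving 1 seat).
Remainders in descending order: East 0.797, West 0.139, Highland 0.065.
The surplus seat goes to East.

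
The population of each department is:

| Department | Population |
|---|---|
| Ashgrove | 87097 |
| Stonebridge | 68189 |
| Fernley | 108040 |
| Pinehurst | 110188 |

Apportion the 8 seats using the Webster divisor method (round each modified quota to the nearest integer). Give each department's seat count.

Standard divisor 373514/8 ≈ 46689.25; standard quotas: Ashgrove 1.865, Stonebridge 1.460, Fernley 2.314, Pinehurst 2.360.
Rounding to the nearest integer gives 2, 1, 2, 2 = 7 seats, so the divisor must be adjusted.
With modified divisor 44800: modified quotas Ashgrove 1.944, Stonebridge 1.522, Fernley 2.412, Pinehurst 2.460.
Rounding to the nearest integer: Ashgrove 2, Stonebridge 2, Fernley 2, Pinehurst 2 (total 8).

Ashgrove: 2; Stonebridge: 2; Fernley: 2; Pinehurst: 2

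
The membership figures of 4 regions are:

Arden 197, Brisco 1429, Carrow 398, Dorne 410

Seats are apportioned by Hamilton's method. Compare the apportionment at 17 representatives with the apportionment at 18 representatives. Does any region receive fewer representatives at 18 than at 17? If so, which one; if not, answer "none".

none

At 17 seats: Arden 1, Brisco 10, Carrow 3, Dorne 3.
At 18 seats: Arden 1, Brisco 11, Carrow 3, Dorne 3.
No region's allocation decreased.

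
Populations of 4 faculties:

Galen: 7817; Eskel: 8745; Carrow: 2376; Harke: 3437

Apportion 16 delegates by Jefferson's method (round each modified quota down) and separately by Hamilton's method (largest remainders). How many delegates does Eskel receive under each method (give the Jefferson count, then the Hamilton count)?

Jefferson: Galen 6, Eskel 7, Carrow 1, Harke 2.
Hamilton: Galen 6, Eskel 6, Carrow 2, Harke 2.
Eskel gets 7 under Jefferson and 6 under Hamilton.

7 and 6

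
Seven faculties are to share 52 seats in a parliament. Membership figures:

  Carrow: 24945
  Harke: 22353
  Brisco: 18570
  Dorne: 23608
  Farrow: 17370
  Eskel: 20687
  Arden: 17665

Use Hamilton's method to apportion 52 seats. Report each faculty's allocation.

Total 145198; standard divisor 145198/52 ≈ 2792.269.
Standard quotas: Carrow 8.9336, Harke 8.0053, Brisco 6.6505, Dorne 8.4548, Farrow 6.2207, Eskel 7.4087, Arden 6.3264.
Lower quotas: Carrow 8, Harke 8, Brisco 6, Dorne 8, Farrow 6, Eskel 7, Arden 6 (sum 49, leaving 3 seats).
Remainders in descending order: Carrow 0.9336, Brisco 0.6505, Dorne 0.4548, Eskel 0.4087, Arden 0.3264, Farrow 0.2207, Harke 0.0053.
The surplus seats go to Carrow, Brisco, Dorne.

Carrow: 9, Harke: 8, Brisco: 7, Dorne: 9, Farrow: 6, Eskel: 7, Arden: 6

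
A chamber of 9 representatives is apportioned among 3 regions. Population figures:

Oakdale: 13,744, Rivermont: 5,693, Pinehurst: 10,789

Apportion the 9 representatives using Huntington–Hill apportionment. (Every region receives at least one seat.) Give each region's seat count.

Oakdale=4, Rivermont=2, Pinehurst=3

With divisor 3541: modified quotas Oakdale 3.881, Rivermont 1.608, Pinehurst 3.047.
Geometric-mean thresholds: Oakdale √(3·4)=3.464, Rivermont √(1·2)=1.414, Pinehurst √(3·4)=3.464.
Each quota rounded against its threshold gives Oakdale 4, Rivermont 2, Pinehurst 3 (total 9).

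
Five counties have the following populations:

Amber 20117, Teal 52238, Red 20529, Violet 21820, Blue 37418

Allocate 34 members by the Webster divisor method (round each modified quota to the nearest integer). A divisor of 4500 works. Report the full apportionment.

With modified divisor 4500: modified quotas Amber 4.470, Teal 11.608, Red 4.562, Violet 4.849, Blue 8.315.
Rounding to the nearest integer: Amber 4, Teal 12, Red 5, Violet 5, Blue 8 (total 34).

Amber=4, Teal=12, Red=5, Violet=5, Blue=8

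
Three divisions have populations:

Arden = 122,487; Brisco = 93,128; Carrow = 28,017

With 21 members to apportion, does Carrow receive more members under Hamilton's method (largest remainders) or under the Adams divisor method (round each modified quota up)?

Adams

Hamilton: Arden 11, Brisco 8, Carrow 2.
Adams: Arden 10, Brisco 8, Carrow 3.
Carrow gets 2 under Hamilton and 3 under Adams.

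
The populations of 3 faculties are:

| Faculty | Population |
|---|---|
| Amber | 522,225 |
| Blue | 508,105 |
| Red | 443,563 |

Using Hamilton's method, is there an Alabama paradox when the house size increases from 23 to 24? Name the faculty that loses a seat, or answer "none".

none

At 23 seats: Amber 8, Blue 8, Red 7.
At 24 seats: Amber 9, Blue 8, Red 7.
No faculty's allocation decreased.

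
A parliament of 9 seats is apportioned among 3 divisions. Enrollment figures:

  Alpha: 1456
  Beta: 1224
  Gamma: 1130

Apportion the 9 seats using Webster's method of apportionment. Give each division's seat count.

Standard divisor 3810/9 ≈ 423.333; standard quotas: Alpha 3.439, Beta 2.891, Gamma 2.669.
Rounding to the nearest integer gives Alpha 3, Beta 3, Gamma 3 — total 9, matching the house size, so no adjustment is needed.

Alpha 3, Beta 3, Gamma 3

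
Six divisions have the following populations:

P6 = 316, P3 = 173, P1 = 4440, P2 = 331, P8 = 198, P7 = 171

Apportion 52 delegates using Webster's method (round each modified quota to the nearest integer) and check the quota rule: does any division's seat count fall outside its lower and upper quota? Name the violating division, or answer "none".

Standard quotas: P6 2.919, P3 1.598, P1 41.016, P2 3.058, P8 1.829, P7 1.580.
Webster allocation: P6 3, P3 2, P1 40, P2 3, P8 2, P7 2.
P1 has quota 41.016 (lower 41, upper 42) but receives 40 — outside the quota interval.

P1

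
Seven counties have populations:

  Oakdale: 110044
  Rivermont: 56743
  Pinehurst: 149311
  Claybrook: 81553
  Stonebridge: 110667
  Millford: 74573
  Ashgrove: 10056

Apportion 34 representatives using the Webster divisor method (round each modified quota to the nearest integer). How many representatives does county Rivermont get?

Standard divisor 592947/34 ≈ 17439.618; standard quotas: Oakdale 6.310, Rivermont 3.254, Pinehurst 8.562, Claybrook 4.676, Stonebridge 6.346, Millford 4.276, Ashgrove 0.577.
Rounding to the nearest integer gives Oakdale 6, Rivermont 3, Pinehurst 9, Claybrook 5, Stonebridge 6, Millford 4, Ashgrove 1 — total 34, matching the house size, so no adjustment is needed.
Rivermont receives 3.

3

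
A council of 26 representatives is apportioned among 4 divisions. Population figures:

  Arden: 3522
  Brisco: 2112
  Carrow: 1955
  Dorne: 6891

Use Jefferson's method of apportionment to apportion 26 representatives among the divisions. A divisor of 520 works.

With modified divisor 520: modified quotas Arden 6.773, Brisco 4.062, Carrow 3.760, Dorne 13.252.
Rounding down: Arden 6, Brisco 4, Carrow 3, Dorne 13 (total 26).

Arden 6; Brisco 4; Carrow 3; Dorne 13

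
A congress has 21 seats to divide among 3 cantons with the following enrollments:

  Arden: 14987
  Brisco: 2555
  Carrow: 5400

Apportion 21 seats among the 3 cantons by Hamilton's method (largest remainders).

Total 22942; standard divisor 22942/21 ≈ 1092.476.
Standard quotas: Arden 13.7184, Brisco 2.3387, Carrow 4.9429.
Lower quotas: Arden 13, Brisco 2, Carrow 4 (sum 19, leaving 2 seats).
Remainders in descending order: Carrow 0.9429, Arden 0.7184, Brisco 0.3387.
Largest remainders: Carrow, Arden receive the extra seats.

Arden=14; Brisco=2; Carrow=5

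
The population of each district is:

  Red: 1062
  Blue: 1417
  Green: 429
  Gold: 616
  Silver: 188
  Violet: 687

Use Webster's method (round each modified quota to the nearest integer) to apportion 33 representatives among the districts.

Standard divisor 4399/33 ≈ 133.303; standard quotas: Red 7.967, Blue 10.630, Green 3.218, Gold 4.621, Silver 1.410, Violet 5.154.
Rounding to the nearest integer gives Red 8, Blue 11, Green 3, Gold 5, Silver 1, Violet 5 — total 33, matching the house size, so no adjustment is needed.

Red 8, Blue 11, Green 3, Gold 5, Silver 1, Violet 5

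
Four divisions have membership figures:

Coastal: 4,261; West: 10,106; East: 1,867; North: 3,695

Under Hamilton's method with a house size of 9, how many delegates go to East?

1

Standard divisor: 19929 ÷ 9 ≈ 2214.333.
Standard quotas: Coastal 1.9243, West 4.5639, East 0.8431, North 1.6687.
Lower quotas: Coastal 1, West 4, East 0, North 1 (sum 6, leaving 3 seats).
Remainders in descending order: Coastal 0.9243, East 0.8431, North 0.6687, West 0.5639.
The surplus seats go to Coastal, East, North.
East receives 1.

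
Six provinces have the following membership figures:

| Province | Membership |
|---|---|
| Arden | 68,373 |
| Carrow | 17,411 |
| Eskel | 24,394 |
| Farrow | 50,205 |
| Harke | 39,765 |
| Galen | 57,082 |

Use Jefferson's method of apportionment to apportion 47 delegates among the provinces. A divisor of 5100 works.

With modified divisor 5100: modified quotas Arden 13.406, Carrow 3.414, Eskel 4.783, Farrow 9.844, Harke 7.797, Galen 11.193.
Rounding down: Arden 13, Carrow 3, Eskel 4, Farrow 9, Harke 7, Galen 11 (total 47).

Arden 13, Carrow 3, Eskel 4, Farrow 9, Harke 7, Galen 11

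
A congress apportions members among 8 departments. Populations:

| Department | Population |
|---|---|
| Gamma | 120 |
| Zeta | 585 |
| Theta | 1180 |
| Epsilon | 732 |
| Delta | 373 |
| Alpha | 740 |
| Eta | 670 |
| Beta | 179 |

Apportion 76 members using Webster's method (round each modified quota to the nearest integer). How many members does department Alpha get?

Standard divisor 4579/76 ≈ 60.25; standard quotas: Gamma 1.992, Zeta 9.710, Theta 19.585, Epsilon 12.149, Delta 6.191, Alpha 12.282, Eta 11.120, Beta 2.971.
Rounding to the nearest integer gives Gamma 2, Zeta 10, Theta 20, Epsilon 12, Delta 6, Alpha 12, Eta 11, Beta 3 — total 76, matching the house size, so no adjustment is needed.
Alpha receives 12.

12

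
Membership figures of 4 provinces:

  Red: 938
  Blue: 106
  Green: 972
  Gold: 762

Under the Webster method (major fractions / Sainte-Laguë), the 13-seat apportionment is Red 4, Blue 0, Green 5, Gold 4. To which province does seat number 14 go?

Priority for the next seat is population ÷ (current seats + 0.5).
Priorities: Red 208.444, Blue 212.000, Green 176.727, Gold 169.333.
Highest priority: Blue.

Blue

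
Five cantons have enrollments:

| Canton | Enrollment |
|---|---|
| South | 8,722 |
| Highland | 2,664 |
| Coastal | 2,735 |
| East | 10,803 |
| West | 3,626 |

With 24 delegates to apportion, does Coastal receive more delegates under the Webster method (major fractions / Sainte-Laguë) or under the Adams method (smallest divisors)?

Adams

Webster: South 8, Highland 2, Coastal 2, East 9, West 3.
Adams: South 7, Highland 2, Coastal 3, East 9, West 3.
Coastal gets 2 under Webster and 3 under Adams.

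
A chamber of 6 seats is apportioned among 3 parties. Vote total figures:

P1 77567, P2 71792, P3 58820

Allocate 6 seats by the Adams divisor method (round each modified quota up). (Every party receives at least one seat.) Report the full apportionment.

Standard divisor 208179/6 ≈ 34696.5; standard quotas: P1 2.236, P2 2.069, P3 1.695.
Rounding up gives 3, 3, 2 = 8 seats, so the divisor must be adjusted.
With modified divisor 48800: modified quotas P1 1.589, P2 1.471, P3 1.205.
Rounding up: P1 2, P2 2, P3 2 (total 6).

P1 2; P2 2; P3 2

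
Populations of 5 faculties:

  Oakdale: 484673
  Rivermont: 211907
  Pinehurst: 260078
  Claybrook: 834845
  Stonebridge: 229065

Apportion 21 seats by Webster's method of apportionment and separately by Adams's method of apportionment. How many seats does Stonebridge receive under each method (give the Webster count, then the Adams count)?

Webster: Oakdale 5, Rivermont 2, Pinehurst 3, Claybrook 9, Stonebridge 2.
Adams: Oakdale 5, Rivermont 2, Pinehurst 3, Claybrook 8, Stonebridge 3.
Stonebridge gets 2 under Webster and 3 under Adams.

2 and 3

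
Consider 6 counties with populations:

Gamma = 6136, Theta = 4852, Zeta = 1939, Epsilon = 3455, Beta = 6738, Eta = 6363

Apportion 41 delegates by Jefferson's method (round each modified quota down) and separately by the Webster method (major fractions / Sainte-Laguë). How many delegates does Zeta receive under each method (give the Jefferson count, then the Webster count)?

Jefferson: Gamma 9, Theta 7, Zeta 2, Epsilon 5, Beta 9, Eta 9.
Webster: Gamma 8, Theta 7, Zeta 3, Epsilon 5, Beta 9, Eta 9.
Zeta gets 2 under Jefferson and 3 under Webster.

2 and 3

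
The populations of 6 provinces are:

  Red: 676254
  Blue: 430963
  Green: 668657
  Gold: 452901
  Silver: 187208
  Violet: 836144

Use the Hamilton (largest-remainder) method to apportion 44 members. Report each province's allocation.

Red 9, Blue 6, Green 9, Gold 6, Silver 3, Violet 11

Total 3252127; standard divisor 3252127/44 ≈ 73911.977.
Standard quotas: Red 9.1495, Blue 5.8308, Green 9.0467, Gold 6.1276, Silver 2.5329, Violet 11.3127.
Lower quotas: Red 9, Blue 5, Green 9, Gold 6, Silver 2, Violet 11 (sum 42, leaving 2 seats).
Remainders in descending order: Blue 0.8308, Silver 0.5329, Violet 0.3127, Red 0.1495, Gold 0.1276, Green 0.0467.
Largest remainders: Blue, Silver receive the extra seats.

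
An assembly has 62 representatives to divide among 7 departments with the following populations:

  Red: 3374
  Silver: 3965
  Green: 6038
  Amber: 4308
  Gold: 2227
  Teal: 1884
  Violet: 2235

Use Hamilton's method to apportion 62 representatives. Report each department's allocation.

Red 9, Silver 10, Green 15, Amber 11, Gold 6, Teal 5, Violet 6

The standard divisor is 24031/62 ≈ 387.597.
Standard quotas: Red 8.7049, Silver 10.2297, Green 15.5780, Amber 11.1146, Gold 5.7457, Teal 4.8607, Violet 5.7663.
Lower quotas: Red 8, Silver 10, Green 15, Amber 11, Gold 5, Teal 4, Violet 5 (sum 58, leaving 4 seats).
Remainders in descending order: Teal 0.8607, Violet 0.7663, Gold 0.7457, Red 0.7049, Green 0.5780, Silver 0.2297, Amber 0.1146.
The surplus seats go to Teal, Violet, Gold, Red.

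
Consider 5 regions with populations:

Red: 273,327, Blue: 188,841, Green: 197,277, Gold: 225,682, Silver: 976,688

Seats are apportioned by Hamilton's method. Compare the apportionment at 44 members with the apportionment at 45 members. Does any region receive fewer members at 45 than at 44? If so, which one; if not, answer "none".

At 44 seats: Red 6, Blue 5, Green 5, Gold 5, Silver 23.
At 45 seats: Red 7, Blue 4, Green 5, Gold 5, Silver 24.
Blue drops from 5 to 4.

Blue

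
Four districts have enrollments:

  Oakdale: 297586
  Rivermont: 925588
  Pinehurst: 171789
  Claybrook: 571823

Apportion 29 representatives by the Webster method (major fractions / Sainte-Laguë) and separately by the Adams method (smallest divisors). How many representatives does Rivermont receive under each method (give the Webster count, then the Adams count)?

Webster: Oakdale 4, Rivermont 14, Pinehurst 3, Claybrook 8.
Adams: Oakdale 5, Rivermont 13, Pinehurst 3, Claybrook 8.
Rivermont gets 14 under Webster and 13 under Adams.

14 and 13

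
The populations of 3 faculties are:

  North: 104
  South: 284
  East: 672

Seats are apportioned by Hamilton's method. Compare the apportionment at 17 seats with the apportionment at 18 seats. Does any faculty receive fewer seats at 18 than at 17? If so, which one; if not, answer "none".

none

At 17 seats: North 2, South 4, East 11.
At 18 seats: North 2, South 5, East 11.
No faculty's allocation decreased.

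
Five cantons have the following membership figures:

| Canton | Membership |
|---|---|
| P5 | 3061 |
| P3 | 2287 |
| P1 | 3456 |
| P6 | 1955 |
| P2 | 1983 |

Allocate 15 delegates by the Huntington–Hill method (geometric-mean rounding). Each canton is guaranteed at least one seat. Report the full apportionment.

With divisor 847: modified quotas P5 3.614, P3 2.700, P1 4.080, P6 2.308, P2 2.341.
Geometric-mean thresholds: P5 √(3·4)=3.464, P3 √(2·3)=2.449, P1 √(4·5)=4.472, P6 √(2·3)=2.449, P2 √(2·3)=2.449.
Each quota rounded against its threshold gives P5 4, P3 3, P1 4, P6 2, P2 2 (total 15).

P5 4; P3 3; P1 4; P6 2; P2 2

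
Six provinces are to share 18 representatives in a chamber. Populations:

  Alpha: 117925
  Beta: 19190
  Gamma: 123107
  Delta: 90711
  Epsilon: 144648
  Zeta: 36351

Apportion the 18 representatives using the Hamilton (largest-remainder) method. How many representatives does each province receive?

Alpha=4; Beta=1; Gamma=4; Delta=3; Epsilon=5; Zeta=1

Standard divisor: 531932 ÷ 18 ≈ 29551.778.
Standard quotas: Alpha 3.9905, Beta 0.6494, Gamma 4.1658, Delta 3.0696, Epsilon 4.8947, Zeta 1.2301.
Lower quotas: Alpha 3, Beta 0, Gamma 4, Delta 3, Epsilon 4, Zeta 1 (sum 15, leaving 3 seats).
Remainders in descending order: Alpha 0.9905, Epsilon 0.8947, Beta 0.6494, Zeta 0.2301, Gamma 0.1658, Delta 0.0696.
Largest remainders: Alpha, Epsilon, Beta receive the extra seats.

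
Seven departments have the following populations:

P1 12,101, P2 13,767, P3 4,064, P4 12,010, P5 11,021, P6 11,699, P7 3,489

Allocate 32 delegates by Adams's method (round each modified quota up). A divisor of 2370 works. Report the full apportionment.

With modified divisor 2370: modified quotas P1 5.106, P2 5.809, P3 1.715, P4 5.068, P5 4.650, P6 4.936, P7 1.472.
Rounding up: P1 6, P2 6, P3 2, P4 6, P5 5, P6 5, P7 2 (total 32).

P1 6, P2 6, P3 2, P4 6, P5 5, P6 5, P7 2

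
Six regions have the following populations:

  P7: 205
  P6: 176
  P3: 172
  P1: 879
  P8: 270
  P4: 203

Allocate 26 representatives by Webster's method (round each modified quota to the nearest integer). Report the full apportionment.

Standard divisor 1905/26 ≈ 73.269; standard quotas: P7 2.798, P6 2.402, P3 2.348, P1 11.997, P8 3.685, P4 2.771.
Rounding to the nearest integer gives P7 3, P6 2, P3 2, P1 12, P8 4, P4 3 — total 26, matching the house size, so no adjustment is needed.

P7=3, P6=2, P3=2, P1=12, P8=4, P4=3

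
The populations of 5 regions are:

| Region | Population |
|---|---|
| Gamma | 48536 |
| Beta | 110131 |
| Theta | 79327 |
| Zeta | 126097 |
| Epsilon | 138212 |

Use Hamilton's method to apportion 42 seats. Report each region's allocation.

Gamma 4, Beta 9, Theta 7, Zeta 10, Epsilon 12

Total 502303; standard divisor 502303/42 ≈ 11959.595.
Standard quotas: Gamma 4.0583, Beta 9.2086, Theta 6.6329, Zeta 10.5436, Epsilon 11.5566.
Lower quotas: Gamma 4, Beta 9, Theta 6, Zeta 10, Epsilon 11 (sum 40, leaving 2 seats).
Remainders in descending order: Theta 0.6329, Epsilon 0.5566, Zeta 0.5436, Beta 0.2086, Gamma 0.0583.
Largest remainders: Theta, Epsilon receive the extra seats.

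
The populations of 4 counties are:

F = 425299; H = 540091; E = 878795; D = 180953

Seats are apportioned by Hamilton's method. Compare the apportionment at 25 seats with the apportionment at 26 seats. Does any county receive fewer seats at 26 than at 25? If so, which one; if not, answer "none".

At 25 seats: F 5, H 7, E 11, D 2.
At 26 seats: F 6, H 7, E 11, D 2.
No county's allocation decreased.

none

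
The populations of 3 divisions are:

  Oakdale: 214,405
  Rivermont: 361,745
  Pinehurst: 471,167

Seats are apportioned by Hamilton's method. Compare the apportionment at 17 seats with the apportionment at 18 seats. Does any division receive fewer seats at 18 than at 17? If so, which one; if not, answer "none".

At 17 seats: Oakdale 3, Rivermont 6, Pinehurst 8.
At 18 seats: Oakdale 4, Rivermont 6, Pinehurst 8.
No division's allocation decreased.

none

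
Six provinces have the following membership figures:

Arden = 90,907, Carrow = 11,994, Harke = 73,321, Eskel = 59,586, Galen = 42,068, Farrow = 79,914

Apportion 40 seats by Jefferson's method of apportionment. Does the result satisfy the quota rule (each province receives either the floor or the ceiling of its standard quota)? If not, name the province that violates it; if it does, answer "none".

none

Standard quotas: Arden 10.163, Carrow 1.341, Harke 8.197, Eskel 6.662, Galen 4.703, Farrow 8.934.
Jefferson allocation: Arden 10, Carrow 1, Harke 8, Eskel 7, Galen 5, Farrow 9.
Every allocation lies between the lower and upper quota.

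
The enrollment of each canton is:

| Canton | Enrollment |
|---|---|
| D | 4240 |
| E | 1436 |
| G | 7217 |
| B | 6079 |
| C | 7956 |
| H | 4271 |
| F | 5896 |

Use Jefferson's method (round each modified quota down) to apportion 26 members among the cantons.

Standard divisor 37095/26 ≈ 1426.731; standard quotas: D 2.972, E 1.006, G 5.058, B 4.261, C 5.576, H 2.994, F 4.133.
Rounding down gives 2, 1, 5, 4, 5, 2, 4 = 23 seats, so the divisor must be adjusted.
With modified divisor 1300: modified quotas D 3.262, E 1.105, G 5.552, B 4.676, C 6.120, H 3.285, F 4.535.
Rounding down: D 3, E 1, G 5, B 4, C 6, H 3, F 4 (total 26).

D=3, E=1, G=5, B=4, C=6, H=3, F=4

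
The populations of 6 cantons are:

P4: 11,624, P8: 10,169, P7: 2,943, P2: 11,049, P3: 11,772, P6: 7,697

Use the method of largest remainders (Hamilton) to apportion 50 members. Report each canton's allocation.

P4=10, P8=9, P7=3, P2=10, P3=11, P6=7

Total 55254; standard divisor 55254/50 ≈ 1105.08.
Standard quotas: P4 10.5187, P8 9.2020, P7 2.6632, P2 9.9984, P3 10.6526, P6 6.9651.
Lower quotas: P4 10, P8 9, P7 2, P2 9, P3 10, P6 6 (sum 46, leaving 4 seats).
Remainders in descending order: P2 0.9984, P6 0.9651, P7 0.6632, P3 0.6526, P4 0.5187, P8 0.2020.
The surplus seats go to P2, P6, P7, P3.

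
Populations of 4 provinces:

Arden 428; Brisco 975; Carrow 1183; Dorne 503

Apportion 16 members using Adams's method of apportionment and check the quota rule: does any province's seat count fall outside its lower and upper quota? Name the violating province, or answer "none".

none

Standard quotas: Arden 2.217, Brisco 5.050, Carrow 6.128, Dorne 2.605.
Adams allocation: Arden 2, Brisco 5, Carrow 6, Dorne 3.
Every allocation lies between the lower and upper quota.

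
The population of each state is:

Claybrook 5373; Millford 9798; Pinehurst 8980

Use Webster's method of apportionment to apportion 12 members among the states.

Standard divisor 24151/12 ≈ 2012.583; standard quotas: Claybrook 2.670, Millford 4.868, Pinehurst 4.462.
Rounding to the nearest integer gives Claybrook 3, Millford 5, Pinehurst 4 — total 12, matching the house size, so no adjustment is needed.

Claybrook=3, Millford=5, Pinehurst=4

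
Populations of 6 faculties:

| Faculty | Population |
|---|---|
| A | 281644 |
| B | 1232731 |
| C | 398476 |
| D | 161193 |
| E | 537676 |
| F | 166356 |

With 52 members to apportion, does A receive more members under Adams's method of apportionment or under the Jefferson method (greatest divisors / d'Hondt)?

Adams

Adams: A 6, B 22, C 8, D 3, E 10, F 3.
Jefferson: A 5, B 24, C 7, D 3, E 10, F 3.
A gets 6 under Adams and 5 under Jefferson.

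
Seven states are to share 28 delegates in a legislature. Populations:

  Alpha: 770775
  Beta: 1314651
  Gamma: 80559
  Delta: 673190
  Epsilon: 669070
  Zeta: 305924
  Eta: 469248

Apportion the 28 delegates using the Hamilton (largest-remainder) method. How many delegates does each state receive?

Total 4283417; standard divisor 4283417/28 ≈ 152979.179.
Standard quotas: Alpha 5.0384, Beta 8.5937, Gamma 0.5266, Delta 4.4005, Epsilon 4.3736, Zeta 1.9998, Eta 3.0674.
Lower quotas: Alpha 5, Beta 8, Gamma 0, Delta 4, Epsilon 4, Zeta 1, Eta 3 (sum 25, leaving 3 seats).
Remainders in descending order: Zeta 0.9998, Beta 0.5937, Gamma 0.5266, Delta 0.4005, Epsilon 0.3736, Eta 0.0674, Alpha 0.0384.
Largest remainders: Zeta, Beta, Gamma receive the extra seats.

Alpha 5, Beta 9, Gamma 1, Delta 4, Epsilon 4, Zeta 2, Eta 3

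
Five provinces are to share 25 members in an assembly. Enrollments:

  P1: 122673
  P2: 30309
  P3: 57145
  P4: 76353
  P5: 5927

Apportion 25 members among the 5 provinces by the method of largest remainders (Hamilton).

The standard divisor is 292407/25 ≈ 11696.28.
Standard quotas: P1 10.4882, P2 2.5913, P3 4.8857, P4 6.5280, P5 0.5067.
Lower quotas: P1 10, P2 2, P3 4, P4 6, P5 0 (sum 22, leaving 3 seats).
Remainders in descending order: P3 0.8857, P2 0.5913, P4 0.5280, P5 0.5067, P1 0.4882.
The surplus seats go to P3, P2, P4.

P1 10, P2 3, P3 5, P4 7, P5 0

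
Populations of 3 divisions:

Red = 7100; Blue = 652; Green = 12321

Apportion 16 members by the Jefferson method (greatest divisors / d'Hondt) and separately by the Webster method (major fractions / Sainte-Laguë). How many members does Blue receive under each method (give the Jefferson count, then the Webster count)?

Jefferson: Red 6, Blue 0, Green 10.
Webster: Red 5, Blue 1, Green 10.
Blue gets 0 under Jefferson and 1 under Webster.

0 and 1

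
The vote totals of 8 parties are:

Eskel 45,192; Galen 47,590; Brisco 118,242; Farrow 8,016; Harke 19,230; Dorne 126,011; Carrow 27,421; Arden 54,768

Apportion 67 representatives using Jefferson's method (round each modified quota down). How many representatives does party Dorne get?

19

Standard divisor 446470/67 ≈ 6663.731; standard quotas: Eskel 6.782, Galen 7.142, Brisco 17.744, Farrow 1.203, Harke 2.886, Dorne 18.910, Carrow 4.115, Arden 8.219.
Rounding down gives 6, 7, 17, 1, 2, 18, 4, 8 = 63 seats, so the divisor must be adjusted.
With modified divisor 6360: modified quotas Eskel 7.106, Galen 7.483, Brisco 18.592, Farrow 1.260, Harke 3.024, Dorne 19.813, Carrow 4.311, Arden 8.611.
Rounding down: Eskel 7, Galen 7, Brisco 18, Farrow 1, Harke 3, Dorne 19, Carrow 4, Arden 8 (total 67).
Dorne receives 19.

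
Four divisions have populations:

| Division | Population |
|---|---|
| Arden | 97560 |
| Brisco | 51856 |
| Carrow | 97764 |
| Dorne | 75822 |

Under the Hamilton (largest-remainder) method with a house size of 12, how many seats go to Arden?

3

The standard divisor is 323002/12 ≈ 26916.833.
Standard quotas: Arden 3.6245, Brisco 1.9265, Carrow 3.6321, Dorne 2.8169.
Lower quotas: Arden 3, Brisco 1, Carrow 3, Dorne 2 (sum 9, leaving 3 seats).
Remainders in descending order: Brisco 0.9265, Dorne 0.8169, Carrow 0.6321, Arden 0.6245.
The surplus seats go to Brisco, Dorne, Carrow.
Arden receives 3.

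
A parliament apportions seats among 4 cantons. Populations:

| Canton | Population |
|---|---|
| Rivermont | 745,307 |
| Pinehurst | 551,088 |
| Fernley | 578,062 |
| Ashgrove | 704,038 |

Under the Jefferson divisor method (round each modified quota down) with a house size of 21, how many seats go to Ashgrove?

6

Standard divisor 2578495/21 ≈ 122785.476; standard quotas: Rivermont 6.070, Pinehurst 4.488, Fernley 4.708, Ashgrove 5.734.
Rounding down gives 6, 4, 4, 5 = 19 seats, so the divisor must be adjusted.
With modified divisor 112900: modified quotas Rivermont 6.601, Pinehurst 4.881, Fernley 5.120, Ashgrove 6.236.
Rounding down: Rivermont 6, Pinehurst 4, Fernley 5, Ashgrove 6 (total 21).
Ashgrove receives 6.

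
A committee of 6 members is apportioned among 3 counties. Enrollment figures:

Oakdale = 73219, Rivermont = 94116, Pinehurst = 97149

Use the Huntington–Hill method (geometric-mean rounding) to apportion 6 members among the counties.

With divisor 45717: modified quotas Oakdale 1.602, Rivermont 2.059, Pinehurst 2.125.
Geometric-mean thresholds: Oakdale √(1·2)=1.414, Rivermont √(2·3)=2.449, Pinehurst √(2·3)=2.449.
Each quota rounded against its threshold gives Oakdale 2, Rivermont 2, Pinehurst 2 (total 6).

Oakdale 2; Rivermont 2; Pinehurst 2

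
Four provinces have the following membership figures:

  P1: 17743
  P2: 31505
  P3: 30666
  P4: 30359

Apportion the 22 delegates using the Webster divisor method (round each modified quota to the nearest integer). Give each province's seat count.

Standard divisor 110273/22 ≈ 5012.409; standard quotas: P1 3.540, P2 6.285, P3 6.118, P4 6.057.
Rounding to the nearest integer gives P1 4, P2 6, P3 6, P4 6 — total 22, matching the house size, so no adjustment is needed.

P1 4, P2 6, P3 6, P4 6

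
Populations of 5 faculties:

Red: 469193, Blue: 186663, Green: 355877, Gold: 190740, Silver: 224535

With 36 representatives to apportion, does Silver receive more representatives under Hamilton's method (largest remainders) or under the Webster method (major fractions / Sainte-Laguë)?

Webster

Hamilton: Red 12, Blue 5, Green 9, Gold 5, Silver 5.
Webster: Red 11, Blue 5, Green 9, Gold 5, Silver 6.
Silver gets 5 under Hamilton and 6 under Webster.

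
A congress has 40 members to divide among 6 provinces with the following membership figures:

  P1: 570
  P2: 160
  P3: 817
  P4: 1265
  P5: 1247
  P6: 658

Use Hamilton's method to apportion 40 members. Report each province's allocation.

P1=5, P2=1, P3=7, P4=11, P5=10, P6=6

Standard divisor: 4717 ÷ 40 ≈ 117.925.
Standard quotas: P1 4.834, P2 1.357, P3 6.928, P4 10.727, P5 10.575, P6 5.580.
Lower quotas: P1 4, P2 1, P3 6, P4 10, P5 10, P6 5 (sum 36, leaving 4 seats).
Remainders in descending order: P3 0.928, P1 0.834, P4 0.727, P6 0.580, P5 0.575, P2 0.357.
The surplus seats go to P3, P1, P4, P6.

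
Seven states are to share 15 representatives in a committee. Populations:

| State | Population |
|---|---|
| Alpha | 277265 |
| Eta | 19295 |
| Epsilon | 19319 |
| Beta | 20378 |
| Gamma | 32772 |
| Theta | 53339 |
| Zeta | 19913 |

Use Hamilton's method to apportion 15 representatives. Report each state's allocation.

The standard divisor is 442281/15 ≈ 29485.4.
Standard quotas: Alpha 9.4035, Eta 0.6544, Epsilon 0.6552, Beta 0.6911, Gamma 1.1115, Theta 1.8090, Zeta 0.6754.
Lower quotas: Alpha 9, Eta 0, Epsilon 0, Beta 0, Gamma 1, Theta 1, Zeta 0 (sum 11, leaving 4 seats).
Remainders in descending order: Theta 0.8090, Beta 0.6911, Zeta 0.6754, Epsilon 0.6552, Eta 0.6544, Alpha 0.4035, Gamma 0.1115.
Largest remainders: Theta, Beta, Zeta, Epsilon receive the extra seats.

Alpha=9; Eta=0; Epsilon=1; Beta=1; Gamma=1; Theta=2; Zeta=1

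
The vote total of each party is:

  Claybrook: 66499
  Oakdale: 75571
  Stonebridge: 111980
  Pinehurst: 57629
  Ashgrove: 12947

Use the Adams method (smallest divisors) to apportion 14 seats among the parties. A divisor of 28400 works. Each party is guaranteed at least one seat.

With modified divisor 28400: modified quotas Claybrook 2.342, Oakdale 2.661, Stonebridge 3.943, Pinehurst 2.029, Ashgrove 0.456.
Rounding up: Claybrook 3, Oakdale 3, Stonebridge 4, Pinehurst 3, Ashgrove 1 (total 14).

Claybrook 3; Oakdale 3; Stonebridge 4; Pinehurst 3; Ashgrove 1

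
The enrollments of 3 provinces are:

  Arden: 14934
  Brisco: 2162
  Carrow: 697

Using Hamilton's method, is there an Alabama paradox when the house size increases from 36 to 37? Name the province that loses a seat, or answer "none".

Carrow

At 36 seats: Arden 30, Brisco 4, Carrow 2.
At 37 seats: Arden 31, Brisco 5, Carrow 1.
Carrow drops from 2 to 1.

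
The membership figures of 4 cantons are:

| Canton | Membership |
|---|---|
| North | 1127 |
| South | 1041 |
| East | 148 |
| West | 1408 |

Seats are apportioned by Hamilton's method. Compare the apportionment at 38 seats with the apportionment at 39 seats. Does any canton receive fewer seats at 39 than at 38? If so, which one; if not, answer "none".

At 38 seats: North 11, South 11, East 2, West 14.
At 39 seats: North 12, South 11, East 1, West 15.
East drops from 2 to 1.

East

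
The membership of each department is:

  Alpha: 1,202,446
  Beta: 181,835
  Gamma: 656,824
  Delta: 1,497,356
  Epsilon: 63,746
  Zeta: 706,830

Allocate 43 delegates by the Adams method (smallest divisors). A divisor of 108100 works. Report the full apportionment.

With modified divisor 108100: modified quotas Alpha 11.123, Beta 1.682, Gamma 6.076, Delta 13.852, Epsilon 0.590, Zeta 6.539.
Rounding up: Alpha 12, Beta 2, Gamma 7, Delta 14, Epsilon 1, Zeta 7 (total 43).

Alpha 12, Beta 2, Gamma 7, Delta 14, Epsilon 1, Zeta 7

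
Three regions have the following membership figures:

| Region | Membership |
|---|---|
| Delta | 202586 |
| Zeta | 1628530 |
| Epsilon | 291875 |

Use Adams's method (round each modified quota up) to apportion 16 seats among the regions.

Standard divisor 2122991/16 ≈ 132686.938; standard quotas: Delta 1.527, Zeta 12.273, Epsilon 2.200.
Rounding up gives 2, 13, 3 = 18 seats, so the divisor must be adjusted.
With modified divisor 147415: modified quotas Delta 1.374, Zeta 11.047, Epsilon 1.980.
Rounding up: Delta 2, Zeta 12, Epsilon 2 (total 16).

Delta: 2; Zeta: 12; Epsilon: 2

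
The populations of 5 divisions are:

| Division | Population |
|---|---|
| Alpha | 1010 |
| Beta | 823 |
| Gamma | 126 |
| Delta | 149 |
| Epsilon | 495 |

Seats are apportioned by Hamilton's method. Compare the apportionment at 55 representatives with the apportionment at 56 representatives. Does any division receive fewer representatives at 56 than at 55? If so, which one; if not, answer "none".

At 55 seats: Alpha 21, Beta 17, Gamma 3, Delta 3, Epsilon 11.
At 56 seats: Alpha 22, Beta 18, Gamma 3, Delta 3, Epsilon 10.
Epsilon drops from 11 to 10.

Epsilon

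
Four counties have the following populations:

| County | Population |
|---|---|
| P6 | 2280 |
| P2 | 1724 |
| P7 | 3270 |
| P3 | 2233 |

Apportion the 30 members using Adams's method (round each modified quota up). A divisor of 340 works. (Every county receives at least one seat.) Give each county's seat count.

P6 7; P2 6; P7 10; P3 7

With modified divisor 340: modified quotas P6 6.706, P2 5.071, P7 9.618, P3 6.568.
Rounding up: P6 7, P2 6, P7 10, P3 7 (total 30).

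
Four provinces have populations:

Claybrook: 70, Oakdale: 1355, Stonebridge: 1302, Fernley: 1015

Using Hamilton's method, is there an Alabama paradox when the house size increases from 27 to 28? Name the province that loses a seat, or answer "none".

Claybrook

At 27 seats: Claybrook 1, Oakdale 10, Stonebridge 9, Fernley 7.
At 28 seats: Claybrook 0, Oakdale 10, Stonebridge 10, Fernley 8.
Claybrook drops from 1 to 0.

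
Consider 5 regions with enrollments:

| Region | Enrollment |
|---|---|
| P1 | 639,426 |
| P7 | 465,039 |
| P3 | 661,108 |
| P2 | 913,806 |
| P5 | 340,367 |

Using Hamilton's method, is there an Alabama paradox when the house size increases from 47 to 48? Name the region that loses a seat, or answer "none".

P5

At 47 seats: P1 10, P7 7, P3 10, P2 14, P5 6.
At 48 seats: P1 10, P7 7, P3 11, P2 15, P5 5.
P5 drops from 6 to 5.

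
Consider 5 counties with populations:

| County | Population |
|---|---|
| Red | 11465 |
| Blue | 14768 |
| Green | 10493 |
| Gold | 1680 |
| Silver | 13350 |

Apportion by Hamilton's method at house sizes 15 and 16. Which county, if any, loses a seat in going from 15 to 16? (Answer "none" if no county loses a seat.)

Gold

At 15 seats: Red 3, Blue 4, Green 3, Gold 1, Silver 4.
At 16 seats: Red 4, Blue 5, Green 3, Gold 0, Silver 4.
Gold drops from 1 to 0.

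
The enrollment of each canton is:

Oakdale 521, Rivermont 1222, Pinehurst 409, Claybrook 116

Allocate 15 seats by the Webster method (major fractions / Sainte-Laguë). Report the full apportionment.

Oakdale 3; Rivermont 8; Pinehurst 3; Claybrook 1

Standard divisor 2268/15 ≈ 151.2; standard quotas: Oakdale 3.446, Rivermont 8.082, Pinehurst 2.705, Claybrook 0.767.
Rounding to the nearest integer gives Oakdale 3, Rivermont 8, Pinehurst 3, Claybrook 1 — total 15, matching the house size, so no adjustment is needed.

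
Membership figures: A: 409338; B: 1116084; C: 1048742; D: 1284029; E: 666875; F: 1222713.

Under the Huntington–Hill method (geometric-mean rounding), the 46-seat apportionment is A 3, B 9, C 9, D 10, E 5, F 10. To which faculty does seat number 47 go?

Priority for the next seat is population ÷ (√(s·(s+1))).
Priorities: A 118165.702, B 117645.583, C 110547.113, D 122427.362, E 121754.160, F 116581.110.
Highest priority: D.

D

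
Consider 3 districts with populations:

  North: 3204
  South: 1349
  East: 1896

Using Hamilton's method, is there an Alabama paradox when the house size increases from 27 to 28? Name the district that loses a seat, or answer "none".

none

At 27 seats: North 13, South 6, East 8.
At 28 seats: North 14, South 6, East 8.
No district's allocation decreased.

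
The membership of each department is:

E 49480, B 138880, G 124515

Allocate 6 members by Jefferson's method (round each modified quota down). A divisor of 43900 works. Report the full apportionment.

With modified divisor 43900: modified quotas E 1.127, B 3.164, G 2.836.
Rounding down: E 1, B 3, G 2 (total 6).

E=1, B=3, G=2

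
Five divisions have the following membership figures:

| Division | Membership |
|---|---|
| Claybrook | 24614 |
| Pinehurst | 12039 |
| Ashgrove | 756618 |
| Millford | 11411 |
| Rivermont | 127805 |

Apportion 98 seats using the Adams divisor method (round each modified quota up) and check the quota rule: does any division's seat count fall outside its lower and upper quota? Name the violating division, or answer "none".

Ashgrove

Standard quotas: Claybrook 2.587, Pinehurst 1.265, Ashgrove 79.517, Millford 1.199, Rivermont 13.432.
Adams allocation: Claybrook 3, Pinehurst 2, Ashgrove 77, Millford 2, Rivermont 14.
Ashgrove has quota 79.517 (lower 79, upper 80) but receives 77 — outside the quota interval.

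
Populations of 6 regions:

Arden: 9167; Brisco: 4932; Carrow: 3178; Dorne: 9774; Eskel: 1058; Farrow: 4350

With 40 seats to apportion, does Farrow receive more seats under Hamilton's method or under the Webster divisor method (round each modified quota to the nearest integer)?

Hamilton

Hamilton: Arden 11, Brisco 6, Carrow 4, Dorne 12, Eskel 1, Farrow 6.
Webster: Arden 12, Brisco 6, Carrow 4, Dorne 12, Eskel 1, Farrow 5.
Farrow gets 6 under Hamilton and 5 under Webster.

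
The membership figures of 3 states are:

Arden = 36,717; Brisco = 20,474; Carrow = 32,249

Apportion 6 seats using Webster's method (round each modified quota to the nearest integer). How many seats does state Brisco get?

Standard divisor 89440/6 ≈ 14906.667; standard quotas: Arden 2.463, Brisco 1.373, Carrow 2.163.
Rounding to the nearest integer gives 2, 1, 2 = 5 seats, so the divisor must be adjusted.
With modified divisor 14200: modified quotas Arden 2.586, Brisco 1.442, Carrow 2.271.
Rounding to the nearest integer: Arden 3, Brisco 1, Carrow 2 (total 6).
Brisco receives 1.

1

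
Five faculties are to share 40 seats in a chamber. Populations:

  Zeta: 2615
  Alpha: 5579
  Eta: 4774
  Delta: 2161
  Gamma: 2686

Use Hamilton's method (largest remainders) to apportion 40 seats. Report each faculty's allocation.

Standard divisor: 17815 ÷ 40 ≈ 445.375.
Standard quotas: Zeta 5.8715, Alpha 12.5265, Eta 10.7191, Delta 4.8521, Gamma 6.0309.
Lower quotas: Zeta 5, Alpha 12, Eta 10, Delta 4, Gamma 6 (sum 37, leaving 3 seats).
Remainders in descending order: Zeta 0.8715, Delta 0.8521, Eta 0.7191, Alpha 0.5265, Gamma 0.0309.
Largest remainders: Zeta, Delta, Eta receive the extra seats.

Zeta=6; Alpha=12; Eta=11; Delta=5; Gamma=6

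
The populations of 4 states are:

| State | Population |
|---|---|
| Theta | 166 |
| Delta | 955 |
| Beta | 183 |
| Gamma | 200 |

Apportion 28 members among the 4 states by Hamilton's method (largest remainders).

Theta: 3, Delta: 18, Beta: 3, Gamma: 4

Total 1504; standard divisor 1504/28 ≈ 53.714.
Standard quotas: Theta 3.090, Delta 17.779, Beta 3.407, Gamma 3.723.
Lower quotas: Theta 3, Delta 17, Beta 3, Gamma 3 (sum 26, leaving 2 seats).
Remainders in descending order: Delta 0.779, Gamma 0.723, Beta 0.407, Theta 0.090.
Largest remainders: Delta, Gamma receive the extra seats.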